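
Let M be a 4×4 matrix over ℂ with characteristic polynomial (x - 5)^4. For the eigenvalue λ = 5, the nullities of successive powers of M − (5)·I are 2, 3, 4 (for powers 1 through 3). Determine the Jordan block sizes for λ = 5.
Block sizes for λ = 5: [3, 1]

From the dimensions of kernels of powers, the number of Jordan blocks of size at least j is d_j − d_{j−1} where d_j = dim ker(N^j) (with d_0 = 0). Computing the differences gives [2, 1, 1].
The number of blocks of size exactly k is (#blocks of size ≥ k) − (#blocks of size ≥ k + 1), so the partition is: 1 block(s) of size 1, 1 block(s) of size 3.
In nonincreasing order the block sizes are [3, 1].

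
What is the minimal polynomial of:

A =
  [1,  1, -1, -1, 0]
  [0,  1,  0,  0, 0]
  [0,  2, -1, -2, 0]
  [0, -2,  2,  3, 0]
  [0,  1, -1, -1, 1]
x^2 - 2*x + 1

The characteristic polynomial is χ_A(x) = (x - 1)^5, so the eigenvalues are known. The minimal polynomial is
  m_A(x) = Π_λ (x − λ)^{k_λ}
where k_λ is the size of the *largest* Jordan block for λ (equivalently, the smallest k with (A − λI)^k v = 0 for every generalised eigenvector v of λ).

  λ = 1: largest Jordan block has size 2, contributing (x − 1)^2

So m_A(x) = (x - 1)^2 = x^2 - 2*x + 1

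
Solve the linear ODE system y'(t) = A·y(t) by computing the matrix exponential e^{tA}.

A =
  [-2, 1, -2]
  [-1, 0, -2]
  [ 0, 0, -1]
e^{tA} =
  [-t*exp(-t) + exp(-t), t*exp(-t), -2*t*exp(-t)]
  [-t*exp(-t), t*exp(-t) + exp(-t), -2*t*exp(-t)]
  [0, 0, exp(-t)]

Strategy: write A = P · J · P⁻¹ where J is a Jordan canonical form, so e^{tA} = P · e^{tJ} · P⁻¹, and e^{tJ} can be computed block-by-block.

A has Jordan form
J =
  [-1,  1,  0]
  [ 0, -1,  0]
  [ 0,  0, -1]
(up to reordering of blocks).

Per-block formulas:
  For a 1×1 block at λ = -1: exp(t · [-1]) = [e^(-1t)].
  For a 2×2 Jordan block J_2(-1): exp(t · J_2(-1)) = e^(-1t)·(I + t·N), where N is the 2×2 nilpotent shift.

After assembling e^{tJ} and conjugating by P, we get:

e^{tA} =
  [-t*exp(-t) + exp(-t), t*exp(-t), -2*t*exp(-t)]
  [-t*exp(-t), t*exp(-t) + exp(-t), -2*t*exp(-t)]
  [0, 0, exp(-t)]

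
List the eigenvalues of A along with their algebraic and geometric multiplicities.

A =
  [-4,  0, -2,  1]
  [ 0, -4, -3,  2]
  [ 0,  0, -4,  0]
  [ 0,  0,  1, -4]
λ = -4: alg = 4, geom = 2

Step 1 — factor the characteristic polynomial to read off the algebraic multiplicities:
  χ_A(x) = (x + 4)^4

Step 2 — compute geometric multiplicities via the rank-nullity identity g(λ) = n − rank(A − λI):
  rank(A − (-4)·I) = 2, so dim ker(A − (-4)·I) = n − 2 = 2

Summary:
  λ = -4: algebraic multiplicity = 4, geometric multiplicity = 2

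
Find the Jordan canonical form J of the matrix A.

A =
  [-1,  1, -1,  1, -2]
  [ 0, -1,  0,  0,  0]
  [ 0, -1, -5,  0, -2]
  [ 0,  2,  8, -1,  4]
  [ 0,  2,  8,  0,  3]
J_3(-1) ⊕ J_1(-1) ⊕ J_1(-1)

The characteristic polynomial is
  det(x·I − A) = x^5 + 5*x^4 + 10*x^3 + 10*x^2 + 5*x + 1 = (x + 1)^5

Eigenvalues and multiplicities (the geometric multiplicity of λ is n − rank(A − λI), which equals the number of Jordan blocks for λ):
  λ = -1: algebraic multiplicity = 5, geometric multiplicity = 3

Determining the block sizes for each eigenvalue:
  λ = -1: with am = 5 and gm = 3, the partition is not yet determined (e.g. several partitions of 5 into 3 parts exist). Let N = A − (-1)·I. Computing rank(N^1) = 2, rank(N^2) = 1, rank(N^3) = 0; the number of blocks of size ≥ j is rank(N^{j−1}) − rank(N^j), giving [3, 1, 1]. So we have 1 block(s) of size 3, 2 block(s) of size 1 → block sizes [3, 1, 1]

Assembling the blocks gives a Jordan form
J =
  [-1,  1,  0,  0,  0]
  [ 0, -1,  1,  0,  0]
  [ 0,  0, -1,  0,  0]
  [ 0,  0,  0, -1,  0]
  [ 0,  0,  0,  0, -1]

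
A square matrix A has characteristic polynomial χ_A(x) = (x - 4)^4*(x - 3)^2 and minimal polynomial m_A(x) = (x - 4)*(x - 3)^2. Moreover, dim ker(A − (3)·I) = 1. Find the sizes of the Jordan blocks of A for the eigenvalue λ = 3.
Block sizes for λ = 3: [2]

Step 1 — from the characteristic polynomial, algebraic multiplicity of λ = 3 is 2. From dim ker(A − (3)·I) = 1, there are exactly 1 Jordan blocks for λ = 3.
Step 2 — from the minimal polynomial, the factor (x − 3)^2 tells us the largest block for λ = 3 has size 2.
Step 3 — with total size 2, 1 blocks, and largest block 2, the block sizes (in nonincreasing order) are [2].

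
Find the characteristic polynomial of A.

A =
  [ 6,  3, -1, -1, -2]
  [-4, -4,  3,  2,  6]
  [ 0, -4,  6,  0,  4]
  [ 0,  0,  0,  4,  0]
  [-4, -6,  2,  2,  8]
x^5 - 20*x^4 + 160*x^3 - 640*x^2 + 1280*x - 1024

Expanding det(x·I − A) (e.g. by cofactor expansion or by noting that A is similar to its Jordan form J, which has the same characteristic polynomial as A) gives
  χ_A(x) = x^5 - 20*x^4 + 160*x^3 - 640*x^2 + 1280*x - 1024
which factors as (x - 4)^5. The eigenvalues (with algebraic multiplicities) are λ = 4 with multiplicity 5.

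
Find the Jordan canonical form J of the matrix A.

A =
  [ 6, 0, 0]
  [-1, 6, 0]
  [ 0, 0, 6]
J_2(6) ⊕ J_1(6)

The characteristic polynomial is
  det(x·I − A) = x^3 - 18*x^2 + 108*x - 216 = (x - 6)^3

Eigenvalues and multiplicities (the geometric multiplicity of λ is n − rank(A − λI), which equals the number of Jordan blocks for λ):
  λ = 6: algebraic multiplicity = 3, geometric multiplicity = 2

Determining the block sizes for each eigenvalue:
  λ = 6: 2 blocks summing to 3 forces exactly one block of size 2 and the rest size 1 → block sizes [2, 1]

Assembling the blocks gives a Jordan form
J =
  [6, 1, 0]
  [0, 6, 0]
  [0, 0, 6]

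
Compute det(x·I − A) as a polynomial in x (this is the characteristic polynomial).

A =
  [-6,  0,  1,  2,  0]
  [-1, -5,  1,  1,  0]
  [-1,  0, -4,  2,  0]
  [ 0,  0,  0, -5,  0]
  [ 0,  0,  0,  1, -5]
x^5 + 25*x^4 + 250*x^3 + 1250*x^2 + 3125*x + 3125

Expanding det(x·I − A) (e.g. by cofactor expansion or by noting that A is similar to its Jordan form J, which has the same characteristic polynomial as A) gives
  χ_A(x) = x^5 + 25*x^4 + 250*x^3 + 1250*x^2 + 3125*x + 3125
which factors as (x + 5)^5. The eigenvalues (with algebraic multiplicities) are λ = -5 with multiplicity 5.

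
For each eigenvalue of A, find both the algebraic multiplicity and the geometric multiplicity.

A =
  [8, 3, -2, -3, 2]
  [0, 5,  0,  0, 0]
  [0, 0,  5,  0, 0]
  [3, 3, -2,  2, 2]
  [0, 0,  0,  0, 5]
λ = 5: alg = 5, geom = 4

Step 1 — factor the characteristic polynomial to read off the algebraic multiplicities:
  χ_A(x) = (x - 5)^5

Step 2 — compute geometric multiplicities via the rank-nullity identity g(λ) = n − rank(A − λI):
  rank(A − (5)·I) = 1, so dim ker(A − (5)·I) = n − 1 = 4

Summary:
  λ = 5: algebraic multiplicity = 5, geometric multiplicity = 4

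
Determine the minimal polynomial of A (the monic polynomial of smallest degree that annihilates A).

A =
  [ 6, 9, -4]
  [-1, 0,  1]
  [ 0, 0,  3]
x^3 - 9*x^2 + 27*x - 27

The characteristic polynomial is χ_A(x) = (x - 3)^3, so the eigenvalues are known. The minimal polynomial is
  m_A(x) = Π_λ (x − λ)^{k_λ}
where k_λ is the size of the *largest* Jordan block for λ (equivalently, the smallest k with (A − λI)^k v = 0 for every generalised eigenvector v of λ).

  λ = 3: largest Jordan block has size 3, contributing (x − 3)^3

So m_A(x) = (x - 3)^3 = x^3 - 9*x^2 + 27*x - 27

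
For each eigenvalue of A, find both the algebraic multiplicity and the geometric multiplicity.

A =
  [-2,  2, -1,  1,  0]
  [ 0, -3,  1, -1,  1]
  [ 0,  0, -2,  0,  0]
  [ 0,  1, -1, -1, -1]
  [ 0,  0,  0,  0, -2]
λ = -2: alg = 5, geom = 3

Step 1 — factor the characteristic polynomial to read off the algebraic multiplicities:
  χ_A(x) = (x + 2)^5

Step 2 — compute geometric multiplicities via the rank-nullity identity g(λ) = n − rank(A − λI):
  rank(A − (-2)·I) = 2, so dim ker(A − (-2)·I) = n − 2 = 3

Summary:
  λ = -2: algebraic multiplicity = 5, geometric multiplicity = 3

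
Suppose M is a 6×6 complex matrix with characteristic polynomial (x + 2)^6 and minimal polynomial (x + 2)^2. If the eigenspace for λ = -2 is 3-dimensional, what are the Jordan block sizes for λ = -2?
Block sizes for λ = -2: [2, 2, 2]

Step 1 — from the characteristic polynomial, algebraic multiplicity of λ = -2 is 6. From dim ker(M − (-2)·I) = 3, there are exactly 3 Jordan blocks for λ = -2.
Step 2 — from the minimal polynomial, the factor (x + 2)^2 tells us the largest block for λ = -2 has size 2.
Step 3 — with total size 6, 3 blocks, and largest block 2, the block sizes (in nonincreasing order) are [2, 2, 2].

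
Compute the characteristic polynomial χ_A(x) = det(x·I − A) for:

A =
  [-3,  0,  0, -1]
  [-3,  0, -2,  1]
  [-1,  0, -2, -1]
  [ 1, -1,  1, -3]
x^4 + 8*x^3 + 24*x^2 + 32*x + 16

Expanding det(x·I − A) (e.g. by cofactor expansion or by noting that A is similar to its Jordan form J, which has the same characteristic polynomial as A) gives
  χ_A(x) = x^4 + 8*x^3 + 24*x^2 + 32*x + 16
which factors as (x + 2)^4. The eigenvalues (with algebraic multiplicities) are λ = -2 with multiplicity 4.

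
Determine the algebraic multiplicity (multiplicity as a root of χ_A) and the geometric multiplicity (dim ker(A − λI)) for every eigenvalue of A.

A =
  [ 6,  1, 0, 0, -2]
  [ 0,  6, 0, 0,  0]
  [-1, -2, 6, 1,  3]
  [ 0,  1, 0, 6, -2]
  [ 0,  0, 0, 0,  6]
λ = 6: alg = 5, geom = 3

Step 1 — factor the characteristic polynomial to read off the algebraic multiplicities:
  χ_A(x) = (x - 6)^5

Step 2 — compute geometric multiplicities via the rank-nullity identity g(λ) = n − rank(A − λI):
  rank(A − (6)·I) = 2, so dim ker(A − (6)·I) = n − 2 = 3

Summary:
  λ = 6: algebraic multiplicity = 5, geometric multiplicity = 3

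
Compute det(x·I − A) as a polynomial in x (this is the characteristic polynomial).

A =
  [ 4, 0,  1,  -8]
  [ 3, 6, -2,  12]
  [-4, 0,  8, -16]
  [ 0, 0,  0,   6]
x^4 - 24*x^3 + 216*x^2 - 864*x + 1296

Expanding det(x·I − A) (e.g. by cofactor expansion or by noting that A is similar to its Jordan form J, which has the same characteristic polynomial as A) gives
  χ_A(x) = x^4 - 24*x^3 + 216*x^2 - 864*x + 1296
which factors as (x - 6)^4. The eigenvalues (with algebraic multiplicities) are λ = 6 with multiplicity 4.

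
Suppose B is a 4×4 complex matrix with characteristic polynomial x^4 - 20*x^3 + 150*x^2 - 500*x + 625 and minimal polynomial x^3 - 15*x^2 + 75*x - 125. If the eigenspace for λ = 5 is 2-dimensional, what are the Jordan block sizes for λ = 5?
Block sizes for λ = 5: [3, 1]

Step 1 — from the characteristic polynomial, algebraic multiplicity of λ = 5 is 4. From dim ker(B − (5)·I) = 2, there are exactly 2 Jordan blocks for λ = 5.
Step 2 — from the minimal polynomial, the factor (x − 5)^3 tells us the largest block for λ = 5 has size 3.
Step 3 — with total size 4, 2 blocks, and largest block 3, the block sizes (in nonincreasing order) are [3, 1].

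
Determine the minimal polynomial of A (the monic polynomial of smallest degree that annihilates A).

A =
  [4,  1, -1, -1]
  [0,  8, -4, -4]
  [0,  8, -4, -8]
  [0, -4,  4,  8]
x^2 - 8*x + 16

The characteristic polynomial is χ_A(x) = (x - 4)^4, so the eigenvalues are known. The minimal polynomial is
  m_A(x) = Π_λ (x − λ)^{k_λ}
where k_λ is the size of the *largest* Jordan block for λ (equivalently, the smallest k with (A − λI)^k v = 0 for every generalised eigenvector v of λ).

  λ = 4: largest Jordan block has size 2, contributing (x − 4)^2

So m_A(x) = (x - 4)^2 = x^2 - 8*x + 16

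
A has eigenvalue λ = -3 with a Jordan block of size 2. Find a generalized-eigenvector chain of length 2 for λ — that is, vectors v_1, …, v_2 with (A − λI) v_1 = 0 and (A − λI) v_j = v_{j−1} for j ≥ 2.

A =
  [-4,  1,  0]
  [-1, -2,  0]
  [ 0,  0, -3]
A Jordan chain for λ = -3 of length 2:
v_1 = (-1, -1, 0)ᵀ
v_2 = (1, 0, 0)ᵀ

Let N = A − (-3)·I. We want v_2 with N^2 v_2 = 0 but N^1 v_2 ≠ 0; then v_{j-1} := N · v_j for j = 2, …, 2.

Pick v_2 = (1, 0, 0)ᵀ.
Then v_1 = N · v_2 = (-1, -1, 0)ᵀ.

Sanity check: (A − (-3)·I) v_1 = (0, 0, 0)ᵀ = 0. ✓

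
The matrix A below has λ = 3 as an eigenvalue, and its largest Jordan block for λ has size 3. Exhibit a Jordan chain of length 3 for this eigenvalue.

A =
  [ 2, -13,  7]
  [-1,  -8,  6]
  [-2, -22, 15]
A Jordan chain for λ = 3 of length 3:
v_1 = (2, 2, 4)ᵀ
v_2 = (-13, -11, -22)ᵀ
v_3 = (0, 1, 0)ᵀ

Let N = A − (3)·I. We want v_3 with N^3 v_3 = 0 but N^2 v_3 ≠ 0; then v_{j-1} := N · v_j for j = 3, …, 2.

Pick v_3 = (0, 1, 0)ᵀ.
Then v_2 = N · v_3 = (-13, -11, -22)ᵀ.
Then v_1 = N · v_2 = (2, 2, 4)ᵀ.

Sanity check: (A − (3)·I) v_1 = (0, 0, 0)ᵀ = 0. ✓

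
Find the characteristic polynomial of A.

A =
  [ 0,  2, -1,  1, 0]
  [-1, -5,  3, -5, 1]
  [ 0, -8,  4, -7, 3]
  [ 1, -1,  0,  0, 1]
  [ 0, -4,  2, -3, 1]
x^5

Expanding det(x·I − A) (e.g. by cofactor expansion or by noting that A is similar to its Jordan form J, which has the same characteristic polynomial as A) gives
  χ_A(x) = x^5
which factors as x^5. The eigenvalues (with algebraic multiplicities) are λ = 0 with multiplicity 5.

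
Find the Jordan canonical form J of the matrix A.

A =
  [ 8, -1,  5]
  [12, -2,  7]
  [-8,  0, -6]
J_3(0)

The characteristic polynomial is
  det(x·I − A) = x^3

Eigenvalues and multiplicities (the geometric multiplicity of λ is n − rank(A − λI), which equals the number of Jordan blocks for λ):
  λ = 0: algebraic multiplicity = 3, geometric multiplicity = 1

Determining the block sizes for each eigenvalue:
  λ = 0: one block (gm = 1), so the single block has size am = 3 → block sizes [3]

Assembling the blocks gives a Jordan form
J =
  [0, 1, 0]
  [0, 0, 1]
  [0, 0, 0]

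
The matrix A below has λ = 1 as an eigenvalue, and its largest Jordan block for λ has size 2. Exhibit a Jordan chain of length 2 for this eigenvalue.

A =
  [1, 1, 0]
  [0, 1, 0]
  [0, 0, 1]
A Jordan chain for λ = 1 of length 2:
v_1 = (1, 0, 0)ᵀ
v_2 = (0, 1, 0)ᵀ

Let N = A − (1)·I. We want v_2 with N^2 v_2 = 0 but N^1 v_2 ≠ 0; then v_{j-1} := N · v_j for j = 2, …, 2.

Pick v_2 = (0, 1, 0)ᵀ.
Then v_1 = N · v_2 = (1, 0, 0)ᵀ.

Sanity check: (A − (1)·I) v_1 = (0, 0, 0)ᵀ = 0. ✓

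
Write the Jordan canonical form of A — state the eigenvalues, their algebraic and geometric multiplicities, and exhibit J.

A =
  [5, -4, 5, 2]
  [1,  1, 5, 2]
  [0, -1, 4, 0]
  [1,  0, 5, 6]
J_3(4) ⊕ J_1(4)

The characteristic polynomial is
  det(x·I − A) = x^4 - 16*x^3 + 96*x^2 - 256*x + 256 = (x - 4)^4

Eigenvalues and multiplicities (the geometric multiplicity of λ is n − rank(A − λI), which equals the number of Jordan blocks for λ):
  λ = 4: algebraic multiplicity = 4, geometric multiplicity = 2

Determining the block sizes for each eigenvalue:
  λ = 4: with am = 4 and gm = 2, the partition is not yet determined (e.g. several partitions of 4 into 2 parts exist). Let N = A − (4)·I. Computing rank(N^1) = 2, rank(N^2) = 1, rank(N^3) = 0; the number of blocks of size ≥ j is rank(N^{j−1}) − rank(N^j), giving [2, 1, 1]. So we have 1 block(s) of size 3, 1 block(s) of size 1 → block sizes [3, 1]

Assembling the blocks gives a Jordan form
J =
  [4, 1, 0, 0]
  [0, 4, 1, 0]
  [0, 0, 4, 0]
  [0, 0, 0, 4]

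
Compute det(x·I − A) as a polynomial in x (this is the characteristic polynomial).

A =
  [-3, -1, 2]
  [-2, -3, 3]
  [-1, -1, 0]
x^3 + 6*x^2 + 12*x + 8

Expanding det(x·I − A) (e.g. by cofactor expansion or by noting that A is similar to its Jordan form J, which has the same characteristic polynomial as A) gives
  χ_A(x) = x^3 + 6*x^2 + 12*x + 8
which factors as (x + 2)^3. The eigenvalues (with algebraic multiplicities) are λ = -2 with multiplicity 3.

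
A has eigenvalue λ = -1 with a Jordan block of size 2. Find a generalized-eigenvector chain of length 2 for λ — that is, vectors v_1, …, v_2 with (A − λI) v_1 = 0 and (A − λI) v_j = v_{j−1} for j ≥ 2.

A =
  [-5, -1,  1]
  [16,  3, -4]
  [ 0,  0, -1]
A Jordan chain for λ = -1 of length 2:
v_1 = (-4, 16, 0)ᵀ
v_2 = (1, 0, 0)ᵀ

Let N = A − (-1)·I. We want v_2 with N^2 v_2 = 0 but N^1 v_2 ≠ 0; then v_{j-1} := N · v_j for j = 2, …, 2.

Pick v_2 = (1, 0, 0)ᵀ.
Then v_1 = N · v_2 = (-4, 16, 0)ᵀ.

Sanity check: (A − (-1)·I) v_1 = (0, 0, 0)ᵀ = 0. ✓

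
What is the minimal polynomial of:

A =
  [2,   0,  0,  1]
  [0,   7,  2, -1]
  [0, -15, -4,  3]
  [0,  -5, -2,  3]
x^3 - 6*x^2 + 12*x - 8

The characteristic polynomial is χ_A(x) = (x - 2)^4, so the eigenvalues are known. The minimal polynomial is
  m_A(x) = Π_λ (x − λ)^{k_λ}
where k_λ is the size of the *largest* Jordan block for λ (equivalently, the smallest k with (A − λI)^k v = 0 for every generalised eigenvector v of λ).

  λ = 2: largest Jordan block has size 3, contributing (x − 2)^3

So m_A(x) = (x - 2)^3 = x^3 - 6*x^2 + 12*x - 8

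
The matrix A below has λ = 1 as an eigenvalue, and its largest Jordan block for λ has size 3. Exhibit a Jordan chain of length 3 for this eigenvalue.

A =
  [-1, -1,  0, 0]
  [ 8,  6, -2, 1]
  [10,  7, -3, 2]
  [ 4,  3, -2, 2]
A Jordan chain for λ = 1 of length 3:
v_1 = (-4, 8, 4, 0)ᵀ
v_2 = (-2, 8, 10, 4)ᵀ
v_3 = (1, 0, 0, 0)ᵀ

Let N = A − (1)·I. We want v_3 with N^3 v_3 = 0 but N^2 v_3 ≠ 0; then v_{j-1} := N · v_j for j = 3, …, 2.

Pick v_3 = (1, 0, 0, 0)ᵀ.
Then v_2 = N · v_3 = (-2, 8, 10, 4)ᵀ.
Then v_1 = N · v_2 = (-4, 8, 4, 0)ᵀ.

Sanity check: (A − (1)·I) v_1 = (0, 0, 0, 0)ᵀ = 0. ✓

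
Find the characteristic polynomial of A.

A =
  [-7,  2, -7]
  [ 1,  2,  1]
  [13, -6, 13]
x^3 - 8*x^2 + 16*x

Expanding det(x·I − A) (e.g. by cofactor expansion or by noting that A is similar to its Jordan form J, which has the same characteristic polynomial as A) gives
  χ_A(x) = x^3 - 8*x^2 + 16*x
which factors as x*(x - 4)^2. The eigenvalues (with algebraic multiplicities) are λ = 0 with multiplicity 1, λ = 4 with multiplicity 2.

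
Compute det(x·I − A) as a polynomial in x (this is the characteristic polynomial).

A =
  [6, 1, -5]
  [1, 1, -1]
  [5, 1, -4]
x^3 - 3*x^2 + 3*x - 1

Expanding det(x·I − A) (e.g. by cofactor expansion or by noting that A is similar to its Jordan form J, which has the same characteristic polynomial as A) gives
  χ_A(x) = x^3 - 3*x^2 + 3*x - 1
which factors as (x - 1)^3. The eigenvalues (with algebraic multiplicities) are λ = 1 with multiplicity 3.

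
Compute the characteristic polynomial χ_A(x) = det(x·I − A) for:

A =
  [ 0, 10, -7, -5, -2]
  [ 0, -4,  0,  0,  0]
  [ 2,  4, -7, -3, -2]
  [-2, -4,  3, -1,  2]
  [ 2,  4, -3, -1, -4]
x^5 + 16*x^4 + 100*x^3 + 304*x^2 + 448*x + 256

Expanding det(x·I − A) (e.g. by cofactor expansion or by noting that A is similar to its Jordan form J, which has the same characteristic polynomial as A) gives
  χ_A(x) = x^5 + 16*x^4 + 100*x^3 + 304*x^2 + 448*x + 256
which factors as (x + 2)^2*(x + 4)^3. The eigenvalues (with algebraic multiplicities) are λ = -4 with multiplicity 3, λ = -2 with multiplicity 2.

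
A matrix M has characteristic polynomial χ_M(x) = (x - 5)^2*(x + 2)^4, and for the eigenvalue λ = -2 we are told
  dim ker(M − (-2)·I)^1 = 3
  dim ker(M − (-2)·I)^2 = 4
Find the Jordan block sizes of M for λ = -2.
Block sizes for λ = -2: [2, 1, 1]

From the dimensions of kernels of powers, the number of Jordan blocks of size at least j is d_j − d_{j−1} where d_j = dim ker(N^j) (with d_0 = 0). Computing the differences gives [3, 1].
The number of blocks of size exactly k is (#blocks of size ≥ k) − (#blocks of size ≥ k + 1), so the partition is: 2 block(s) of size 1, 1 block(s) of size 2.
In nonincreasing order the block sizes are [2, 1, 1].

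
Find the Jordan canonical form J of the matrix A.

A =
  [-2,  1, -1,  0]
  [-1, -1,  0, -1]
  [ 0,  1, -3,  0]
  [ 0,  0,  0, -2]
J_3(-2) ⊕ J_1(-2)

The characteristic polynomial is
  det(x·I − A) = x^4 + 8*x^3 + 24*x^2 + 32*x + 16 = (x + 2)^4

Eigenvalues and multiplicities (the geometric multiplicity of λ is n − rank(A − λI), which equals the number of Jordan blocks for λ):
  λ = -2: algebraic multiplicity = 4, geometric multiplicity = 2

Determining the block sizes for each eigenvalue:
  λ = -2: with am = 4 and gm = 2, the partition is not yet determined (e.g. several partitions of 4 into 2 parts exist). Let N = A − (-2)·I. Computing rank(N^1) = 2, rank(N^2) = 1, rank(N^3) = 0; the number of blocks of size ≥ j is rank(N^{j−1}) − rank(N^j), giving [2, 1, 1]. So we have 1 block(s) of size 3, 1 block(s) of size 1 → block sizes [3, 1]

Assembling the blocks gives a Jordan form
J =
  [-2,  1,  0,  0]
  [ 0, -2,  1,  0]
  [ 0,  0, -2,  0]
  [ 0,  0,  0, -2]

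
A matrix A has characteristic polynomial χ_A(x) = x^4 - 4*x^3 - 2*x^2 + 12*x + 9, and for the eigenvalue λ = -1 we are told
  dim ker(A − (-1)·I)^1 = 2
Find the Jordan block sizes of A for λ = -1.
Block sizes for λ = -1: [1, 1]

From the dimensions of kernels of powers, the number of Jordan blocks of size at least j is d_j − d_{j−1} where d_j = dim ker(N^j) (with d_0 = 0). Computing the differences gives [2].
The number of blocks of size exactly k is (#blocks of size ≥ k) − (#blocks of size ≥ k + 1), so the partition is: 2 block(s) of size 1.
In nonincreasing order the block sizes are [1, 1].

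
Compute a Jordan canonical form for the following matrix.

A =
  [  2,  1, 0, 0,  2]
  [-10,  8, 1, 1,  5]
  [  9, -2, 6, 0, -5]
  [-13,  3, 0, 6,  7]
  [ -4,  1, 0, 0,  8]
J_3(6) ⊕ J_2(6)

The characteristic polynomial is
  det(x·I − A) = x^5 - 30*x^4 + 360*x^3 - 2160*x^2 + 6480*x - 7776 = (x - 6)^5

Eigenvalues and multiplicities (the geometric multiplicity of λ is n − rank(A − λI), which equals the number of Jordan blocks for λ):
  λ = 6: algebraic multiplicity = 5, geometric multiplicity = 2

Determining the block sizes for each eigenvalue:
  λ = 6: with am = 5 and gm = 2, the partition is not yet determined (e.g. several partitions of 5 into 2 parts exist). Let N = A − (6)·I. Computing rank(N^1) = 3, rank(N^2) = 1, rank(N^3) = 0; the number of blocks of size ≥ j is rank(N^{j−1}) − rank(N^j), giving [2, 2, 1]. So we have 1 block(s) of size 3, 1 block(s) of size 2 → block sizes [3, 2]

Assembling the blocks gives a Jordan form
J =
  [6, 1, 0, 0, 0]
  [0, 6, 1, 0, 0]
  [0, 0, 6, 0, 0]
  [0, 0, 0, 6, 1]
  [0, 0, 0, 0, 6]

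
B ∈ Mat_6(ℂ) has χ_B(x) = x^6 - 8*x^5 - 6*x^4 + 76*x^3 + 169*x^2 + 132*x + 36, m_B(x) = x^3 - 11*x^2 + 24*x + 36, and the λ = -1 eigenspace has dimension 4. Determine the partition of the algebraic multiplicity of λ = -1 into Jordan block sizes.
Block sizes for λ = -1: [1, 1, 1, 1]

Step 1 — from the characteristic polynomial, algebraic multiplicity of λ = -1 is 4. From dim ker(B − (-1)·I) = 4, there are exactly 4 Jordan blocks for λ = -1.
Step 2 — from the minimal polynomial, the factor (x + 1) tells us the largest block for λ = -1 has size 1.
Step 3 — with total size 4, 4 blocks, and largest block 1, the block sizes (in nonincreasing order) are [1, 1, 1, 1].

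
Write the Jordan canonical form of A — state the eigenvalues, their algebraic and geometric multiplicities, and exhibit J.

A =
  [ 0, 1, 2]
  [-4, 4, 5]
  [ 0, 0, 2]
J_3(2)

The characteristic polynomial is
  det(x·I − A) = x^3 - 6*x^2 + 12*x - 8 = (x - 2)^3

Eigenvalues and multiplicities (the geometric multiplicity of λ is n − rank(A − λI), which equals the number of Jordan blocks for λ):
  λ = 2: algebraic multiplicity = 3, geometric multiplicity = 1

Determining the block sizes for each eigenvalue:
  λ = 2: one block (gm = 1), so the single block has size am = 3 → block sizes [3]

Assembling the blocks gives a Jordan form
J =
  [2, 1, 0]
  [0, 2, 1]
  [0, 0, 2]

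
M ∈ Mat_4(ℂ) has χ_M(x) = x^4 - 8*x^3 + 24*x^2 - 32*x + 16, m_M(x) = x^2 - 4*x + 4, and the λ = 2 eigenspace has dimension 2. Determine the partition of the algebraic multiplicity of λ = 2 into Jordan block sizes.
Block sizes for λ = 2: [2, 2]

Step 1 — from the characteristic polynomial, algebraic multiplicity of λ = 2 is 4. From dim ker(M − (2)·I) = 2, there are exactly 2 Jordan blocks for λ = 2.
Step 2 — from the minimal polynomial, the factor (x − 2)^2 tells us the largest block for λ = 2 has size 2.
Step 3 — with total size 4, 2 blocks, and largest block 2, the block sizes (in nonincreasing order) are [2, 2].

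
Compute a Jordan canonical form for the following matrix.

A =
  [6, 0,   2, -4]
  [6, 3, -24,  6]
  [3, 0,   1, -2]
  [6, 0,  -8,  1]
J_1(0) ⊕ J_1(3) ⊕ J_1(3) ⊕ J_1(5)

The characteristic polynomial is
  det(x·I − A) = x^4 - 11*x^3 + 39*x^2 - 45*x = x*(x - 5)*(x - 3)^2

Eigenvalues and multiplicities (the geometric multiplicity of λ is n − rank(A − λI), which equals the number of Jordan blocks for λ):
  λ = 0: algebraic multiplicity = 1, geometric multiplicity = 1
  λ = 3: algebraic multiplicity = 2, geometric multiplicity = 2
  λ = 5: algebraic multiplicity = 1, geometric multiplicity = 1

Determining the block sizes for each eigenvalue:
  λ = 0: one block (gm = 1), so the single block has size am = 1 → block sizes [1]
  λ = 3: gm = am = 2, so every block has size 1 → block sizes [1, 1]
  λ = 5: one block (gm = 1), so the single block has size am = 1 → block sizes [1]

Assembling the blocks gives a Jordan form
J =
  [0, 0, 0, 0]
  [0, 3, 0, 0]
  [0, 0, 3, 0]
  [0, 0, 0, 5]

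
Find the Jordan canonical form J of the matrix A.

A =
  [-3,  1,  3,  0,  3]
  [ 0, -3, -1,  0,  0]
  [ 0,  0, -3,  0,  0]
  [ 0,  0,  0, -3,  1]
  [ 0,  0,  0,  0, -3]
J_3(-3) ⊕ J_2(-3)

The characteristic polynomial is
  det(x·I − A) = x^5 + 15*x^4 + 90*x^3 + 270*x^2 + 405*x + 243 = (x + 3)^5

Eigenvalues and multiplicities (the geometric multiplicity of λ is n − rank(A − λI), which equals the number of Jordan blocks for λ):
  λ = -3: algebraic multiplicity = 5, geometric multiplicity = 2

Determining the block sizes for each eigenvalue:
  λ = -3: with am = 5 and gm = 2, the partition is not yet determined (e.g. several partitions of 5 into 2 parts exist). Let N = A − (-3)·I. Computing rank(N^1) = 3, rank(N^2) = 1, rank(N^3) = 0; the number of blocks of size ≥ j is rank(N^{j−1}) − rank(N^j), giving [2, 2, 1]. So we have 1 block(s) of size 3, 1 block(s) of size 2 → block sizes [3, 2]

Assembling the blocks gives a Jordan form
J =
  [-3,  1,  0,  0,  0]
  [ 0, -3,  1,  0,  0]
  [ 0,  0, -3,  0,  0]
  [ 0,  0,  0, -3,  1]
  [ 0,  0,  0,  0, -3]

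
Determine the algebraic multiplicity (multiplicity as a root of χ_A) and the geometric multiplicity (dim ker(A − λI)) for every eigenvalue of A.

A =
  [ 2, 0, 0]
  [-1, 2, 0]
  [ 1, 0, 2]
λ = 2: alg = 3, geom = 2

Step 1 — factor the characteristic polynomial to read off the algebraic multiplicities:
  χ_A(x) = (x - 2)^3

Step 2 — compute geometric multiplicities via the rank-nullity identity g(λ) = n − rank(A − λI):
  rank(A − (2)·I) = 1, so dim ker(A − (2)·I) = n − 1 = 2

Summary:
  λ = 2: algebraic multiplicity = 3, geometric multiplicity = 2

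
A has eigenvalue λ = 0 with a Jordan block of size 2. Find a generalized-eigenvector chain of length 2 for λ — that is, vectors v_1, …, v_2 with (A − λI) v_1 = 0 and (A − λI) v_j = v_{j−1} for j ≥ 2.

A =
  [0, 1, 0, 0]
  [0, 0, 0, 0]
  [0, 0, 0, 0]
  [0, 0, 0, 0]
A Jordan chain for λ = 0 of length 2:
v_1 = (1, 0, 0, 0)ᵀ
v_2 = (0, 1, 0, 0)ᵀ

Let N = A − (0)·I. We want v_2 with N^2 v_2 = 0 but N^1 v_2 ≠ 0; then v_{j-1} := N · v_j for j = 2, …, 2.

Pick v_2 = (0, 1, 0, 0)ᵀ.
Then v_1 = N · v_2 = (1, 0, 0, 0)ᵀ.

Sanity check: (A − (0)·I) v_1 = (0, 0, 0, 0)ᵀ = 0. ✓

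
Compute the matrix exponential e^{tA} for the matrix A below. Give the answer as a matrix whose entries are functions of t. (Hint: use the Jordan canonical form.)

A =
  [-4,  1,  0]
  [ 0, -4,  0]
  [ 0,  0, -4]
e^{tA} =
  [exp(-4*t), t*exp(-4*t), 0]
  [0, exp(-4*t), 0]
  [0, 0, exp(-4*t)]

Strategy: write A = P · J · P⁻¹ where J is a Jordan canonical form, so e^{tA} = P · e^{tJ} · P⁻¹, and e^{tJ} can be computed block-by-block.

A has Jordan form
J =
  [-4,  1,  0]
  [ 0, -4,  0]
  [ 0,  0, -4]
(up to reordering of blocks).

Per-block formulas:
  For a 1×1 block at λ = -4: exp(t · [-4]) = [e^(-4t)].
  For a 2×2 Jordan block J_2(-4): exp(t · J_2(-4)) = e^(-4t)·(I + t·N), where N is the 2×2 nilpotent shift.

After assembling e^{tJ} and conjugating by P, we get:

e^{tA} =
  [exp(-4*t), t*exp(-4*t), 0]
  [0, exp(-4*t), 0]
  [0, 0, exp(-4*t)]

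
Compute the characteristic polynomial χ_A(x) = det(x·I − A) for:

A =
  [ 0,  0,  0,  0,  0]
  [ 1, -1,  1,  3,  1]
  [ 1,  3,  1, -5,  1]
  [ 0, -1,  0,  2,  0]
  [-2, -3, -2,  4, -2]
x^5

Expanding det(x·I − A) (e.g. by cofactor expansion or by noting that A is similar to its Jordan form J, which has the same characteristic polynomial as A) gives
  χ_A(x) = x^5
which factors as x^5. The eigenvalues (with algebraic multiplicities) are λ = 0 with multiplicity 5.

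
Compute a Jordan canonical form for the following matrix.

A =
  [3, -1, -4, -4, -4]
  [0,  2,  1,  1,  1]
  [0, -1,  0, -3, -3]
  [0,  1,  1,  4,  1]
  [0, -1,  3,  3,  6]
J_3(3) ⊕ J_1(3) ⊕ J_1(3)

The characteristic polynomial is
  det(x·I − A) = x^5 - 15*x^4 + 90*x^3 - 270*x^2 + 405*x - 243 = (x - 3)^5

Eigenvalues and multiplicities (the geometric multiplicity of λ is n − rank(A − λI), which equals the number of Jordan blocks for λ):
  λ = 3: algebraic multiplicity = 5, geometric multiplicity = 3

Determining the block sizes for each eigenvalue:
  λ = 3: with am = 5 and gm = 3, the partition is not yet determined (e.g. several partitions of 5 into 3 parts exist). Let N = A − (3)·I. Computing rank(N^1) = 2, rank(N^2) = 1, rank(N^3) = 0; the number of blocks of size ≥ j is rank(N^{j−1}) − rank(N^j), giving [3, 1, 1]. So we have 1 block(s) of size 3, 2 block(s) of size 1 → block sizes [3, 1, 1]

Assembling the blocks gives a Jordan form
J =
  [3, 1, 0, 0, 0]
  [0, 3, 1, 0, 0]
  [0, 0, 3, 0, 0]
  [0, 0, 0, 3, 0]
  [0, 0, 0, 0, 3]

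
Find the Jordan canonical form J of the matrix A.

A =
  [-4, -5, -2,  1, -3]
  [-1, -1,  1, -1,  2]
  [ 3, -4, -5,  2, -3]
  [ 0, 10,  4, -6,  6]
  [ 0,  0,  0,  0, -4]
J_3(-4) ⊕ J_1(-4) ⊕ J_1(-4)

The characteristic polynomial is
  det(x·I − A) = x^5 + 20*x^4 + 160*x^3 + 640*x^2 + 1280*x + 1024 = (x + 4)^5

Eigenvalues and multiplicities (the geometric multiplicity of λ is n − rank(A − λI), which equals the number of Jordan blocks for λ):
  λ = -4: algebraic multiplicity = 5, geometric multiplicity = 3

Determining the block sizes for each eigenvalue:
  λ = -4: with am = 5 and gm = 3, the partition is not yet determined (e.g. several partitions of 5 into 3 parts exist). Let N = A − (-4)·I. Computing rank(N^1) = 2, rank(N^2) = 1, rank(N^3) = 0; the number of blocks of size ≥ j is rank(N^{j−1}) − rank(N^j), giving [3, 1, 1]. So we have 1 block(s) of size 3, 2 block(s) of size 1 → block sizes [3, 1, 1]

Assembling the blocks gives a Jordan form
J =
  [-4,  1,  0,  0,  0]
  [ 0, -4,  1,  0,  0]
  [ 0,  0, -4,  0,  0]
  [ 0,  0,  0, -4,  0]
  [ 0,  0,  0,  0, -4]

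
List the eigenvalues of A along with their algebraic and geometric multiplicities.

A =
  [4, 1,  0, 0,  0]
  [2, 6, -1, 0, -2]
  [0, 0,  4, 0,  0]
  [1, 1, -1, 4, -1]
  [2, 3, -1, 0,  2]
λ = 4: alg = 5, geom = 2

Step 1 — factor the characteristic polynomial to read off the algebraic multiplicities:
  χ_A(x) = (x - 4)^5

Step 2 — compute geometric multiplicities via the rank-nullity identity g(λ) = n − rank(A − λI):
  rank(A − (4)·I) = 3, so dim ker(A − (4)·I) = n − 3 = 2

Summary:
  λ = 4: algebraic multiplicity = 5, geometric multiplicity = 2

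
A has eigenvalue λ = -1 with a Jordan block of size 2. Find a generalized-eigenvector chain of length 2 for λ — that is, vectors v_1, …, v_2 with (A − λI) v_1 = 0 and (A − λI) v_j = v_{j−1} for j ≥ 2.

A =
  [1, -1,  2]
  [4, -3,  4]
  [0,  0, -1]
A Jordan chain for λ = -1 of length 2:
v_1 = (2, 4, 0)ᵀ
v_2 = (1, 0, 0)ᵀ

Let N = A − (-1)·I. We want v_2 with N^2 v_2 = 0 but N^1 v_2 ≠ 0; then v_{j-1} := N · v_j for j = 2, …, 2.

Pick v_2 = (1, 0, 0)ᵀ.
Then v_1 = N · v_2 = (2, 4, 0)ᵀ.

Sanity check: (A − (-1)·I) v_1 = (0, 0, 0)ᵀ = 0. ✓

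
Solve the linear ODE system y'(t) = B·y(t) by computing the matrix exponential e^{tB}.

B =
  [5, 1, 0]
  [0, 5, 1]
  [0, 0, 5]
e^{tB} =
  [exp(5*t), t*exp(5*t), t^2*exp(5*t)/2]
  [0, exp(5*t), t*exp(5*t)]
  [0, 0, exp(5*t)]

Strategy: write B = P · J · P⁻¹ where J is a Jordan canonical form, so e^{tB} = P · e^{tJ} · P⁻¹, and e^{tJ} can be computed block-by-block.

B has Jordan form
J =
  [5, 1, 0]
  [0, 5, 1]
  [0, 0, 5]
(up to reordering of blocks).

Per-block formulas:
  For a 3×3 Jordan block J_3(5): exp(t · J_3(5)) = e^(5t)·(I + t·N + (t^2/2)·N^2), where N is the 3×3 nilpotent shift.

After assembling e^{tJ} and conjugating by P, we get:

e^{tB} =
  [exp(5*t), t*exp(5*t), t^2*exp(5*t)/2]
  [0, exp(5*t), t*exp(5*t)]
  [0, 0, exp(5*t)]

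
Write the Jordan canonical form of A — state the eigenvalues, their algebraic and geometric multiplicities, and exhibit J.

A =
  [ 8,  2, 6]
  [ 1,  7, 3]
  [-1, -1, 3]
J_2(6) ⊕ J_1(6)

The characteristic polynomial is
  det(x·I − A) = x^3 - 18*x^2 + 108*x - 216 = (x - 6)^3

Eigenvalues and multiplicities (the geometric multiplicity of λ is n − rank(A − λI), which equals the number of Jordan blocks for λ):
  λ = 6: algebraic multiplicity = 3, geometric multiplicity = 2

Determining the block sizes for each eigenvalue:
  λ = 6: 2 blocks summing to 3 forces exactly one block of size 2 and the rest size 1 → block sizes [2, 1]

Assembling the blocks gives a Jordan form
J =
  [6, 1, 0]
  [0, 6, 0]
  [0, 0, 6]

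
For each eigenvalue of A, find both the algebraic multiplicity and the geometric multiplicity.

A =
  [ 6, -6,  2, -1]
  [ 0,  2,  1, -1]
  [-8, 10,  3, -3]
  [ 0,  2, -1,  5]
λ = 4: alg = 4, geom = 2

Step 1 — factor the characteristic polynomial to read off the algebraic multiplicities:
  χ_A(x) = (x - 4)^4

Step 2 — compute geometric multiplicities via the rank-nullity identity g(λ) = n − rank(A − λI):
  rank(A − (4)·I) = 2, so dim ker(A − (4)·I) = n − 2 = 2

Summary:
  λ = 4: algebraic multiplicity = 4, geometric multiplicity = 2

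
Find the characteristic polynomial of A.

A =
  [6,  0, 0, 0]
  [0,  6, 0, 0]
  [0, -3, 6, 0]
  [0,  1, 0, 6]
x^4 - 24*x^3 + 216*x^2 - 864*x + 1296

Expanding det(x·I − A) (e.g. by cofactor expansion or by noting that A is similar to its Jordan form J, which has the same characteristic polynomial as A) gives
  χ_A(x) = x^4 - 24*x^3 + 216*x^2 - 864*x + 1296
which factors as (x - 6)^4. The eigenvalues (with algebraic multiplicities) are λ = 6 with multiplicity 4.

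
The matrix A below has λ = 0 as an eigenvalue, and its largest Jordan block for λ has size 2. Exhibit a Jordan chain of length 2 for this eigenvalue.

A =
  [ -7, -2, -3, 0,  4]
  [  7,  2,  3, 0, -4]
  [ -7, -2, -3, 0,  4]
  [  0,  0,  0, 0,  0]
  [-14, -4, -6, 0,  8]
A Jordan chain for λ = 0 of length 2:
v_1 = (-7, 7, -7, 0, -14)ᵀ
v_2 = (1, 0, 0, 0, 0)ᵀ

Let N = A − (0)·I. We want v_2 with N^2 v_2 = 0 but N^1 v_2 ≠ 0; then v_{j-1} := N · v_j for j = 2, …, 2.

Pick v_2 = (1, 0, 0, 0, 0)ᵀ.
Then v_1 = N · v_2 = (-7, 7, -7, 0, -14)ᵀ.

Sanity check: (A − (0)·I) v_1 = (0, 0, 0, 0, 0)ᵀ = 0. ✓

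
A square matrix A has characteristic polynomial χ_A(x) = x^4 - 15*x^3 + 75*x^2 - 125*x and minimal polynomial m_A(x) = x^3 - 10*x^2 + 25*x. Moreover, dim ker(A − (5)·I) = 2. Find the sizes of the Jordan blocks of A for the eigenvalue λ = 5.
Block sizes for λ = 5: [2, 1]

Step 1 — from the characteristic polynomial, algebraic multiplicity of λ = 5 is 3. From dim ker(A − (5)·I) = 2, there are exactly 2 Jordan blocks for λ = 5.
Step 2 — from the minimal polynomial, the factor (x − 5)^2 tells us the largest block for λ = 5 has size 2.
Step 3 — with total size 3, 2 blocks, and largest block 2, the block sizes (in nonincreasing order) are [2, 1].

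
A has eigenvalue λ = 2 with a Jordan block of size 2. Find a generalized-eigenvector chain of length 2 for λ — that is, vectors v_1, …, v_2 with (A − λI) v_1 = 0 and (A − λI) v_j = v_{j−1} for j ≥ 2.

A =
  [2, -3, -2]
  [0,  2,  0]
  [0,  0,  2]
A Jordan chain for λ = 2 of length 2:
v_1 = (-3, 0, 0)ᵀ
v_2 = (0, 1, 0)ᵀ

Let N = A − (2)·I. We want v_2 with N^2 v_2 = 0 but N^1 v_2 ≠ 0; then v_{j-1} := N · v_j for j = 2, …, 2.

Pick v_2 = (0, 1, 0)ᵀ.
Then v_1 = N · v_2 = (-3, 0, 0)ᵀ.

Sanity check: (A − (2)·I) v_1 = (0, 0, 0)ᵀ = 0. ✓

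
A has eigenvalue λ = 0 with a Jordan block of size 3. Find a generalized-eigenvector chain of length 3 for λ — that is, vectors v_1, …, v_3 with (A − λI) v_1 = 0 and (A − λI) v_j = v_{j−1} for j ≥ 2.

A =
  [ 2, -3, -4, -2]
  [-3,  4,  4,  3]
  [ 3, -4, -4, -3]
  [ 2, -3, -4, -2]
A Jordan chain for λ = 0 of length 3:
v_1 = (-3, 0, 0, -3)ᵀ
v_2 = (2, -3, 3, 2)ᵀ
v_3 = (1, 0, 0, 0)ᵀ

Let N = A − (0)·I. We want v_3 with N^3 v_3 = 0 but N^2 v_3 ≠ 0; then v_{j-1} := N · v_j for j = 3, …, 2.

Pick v_3 = (1, 0, 0, 0)ᵀ.
Then v_2 = N · v_3 = (2, -3, 3, 2)ᵀ.
Then v_1 = N · v_2 = (-3, 0, 0, -3)ᵀ.

Sanity check: (A − (0)·I) v_1 = (0, 0, 0, 0)ᵀ = 0. ✓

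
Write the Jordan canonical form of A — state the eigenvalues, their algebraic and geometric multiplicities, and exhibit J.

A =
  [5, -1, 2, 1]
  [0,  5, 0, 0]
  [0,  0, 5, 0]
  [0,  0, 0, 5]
J_2(5) ⊕ J_1(5) ⊕ J_1(5)

The characteristic polynomial is
  det(x·I − A) = x^4 - 20*x^3 + 150*x^2 - 500*x + 625 = (x - 5)^4

Eigenvalues and multiplicities (the geometric multiplicity of λ is n − rank(A − λI), which equals the number of Jordan blocks for λ):
  λ = 5: algebraic multiplicity = 4, geometric multiplicity = 3

Determining the block sizes for each eigenvalue:
  λ = 5: 3 blocks summing to 4 forces exactly one block of size 2 and the rest size 1 → block sizes [2, 1, 1]

Assembling the blocks gives a Jordan form
J =
  [5, 1, 0, 0]
  [0, 5, 0, 0]
  [0, 0, 5, 0]
  [0, 0, 0, 5]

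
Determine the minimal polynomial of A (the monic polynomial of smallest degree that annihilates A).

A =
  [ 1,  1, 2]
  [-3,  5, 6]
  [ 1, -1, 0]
x^2 - 4*x + 4

The characteristic polynomial is χ_A(x) = (x - 2)^3, so the eigenvalues are known. The minimal polynomial is
  m_A(x) = Π_λ (x − λ)^{k_λ}
where k_λ is the size of the *largest* Jordan block for λ (equivalently, the smallest k with (A − λI)^k v = 0 for every generalised eigenvector v of λ).

  λ = 2: largest Jordan block has size 2, contributing (x − 2)^2

So m_A(x) = (x - 2)^2 = x^2 - 4*x + 4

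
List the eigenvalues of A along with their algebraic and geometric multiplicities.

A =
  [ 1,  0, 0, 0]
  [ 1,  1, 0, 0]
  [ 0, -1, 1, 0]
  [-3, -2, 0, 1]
λ = 1: alg = 4, geom = 2

Step 1 — factor the characteristic polynomial to read off the algebraic multiplicities:
  χ_A(x) = (x - 1)^4

Step 2 — compute geometric multiplicities via the rank-nullity identity g(λ) = n − rank(A − λI):
  rank(A − (1)·I) = 2, so dim ker(A − (1)·I) = n − 2 = 2

Summary:
  λ = 1: algebraic multiplicity = 4, geometric multiplicity = 2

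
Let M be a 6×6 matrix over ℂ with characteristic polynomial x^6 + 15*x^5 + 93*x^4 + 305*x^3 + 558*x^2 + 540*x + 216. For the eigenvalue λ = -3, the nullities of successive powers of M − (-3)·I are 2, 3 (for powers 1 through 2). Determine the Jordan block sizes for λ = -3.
Block sizes for λ = -3: [2, 1]

From the dimensions of kernels of powers, the number of Jordan blocks of size at least j is d_j − d_{j−1} where d_j = dim ker(N^j) (with d_0 = 0). Computing the differences gives [2, 1].
The number of blocks of size exactly k is (#blocks of size ≥ k) − (#blocks of size ≥ k + 1), so the partition is: 1 block(s) of size 1, 1 block(s) of size 2.
In nonincreasing order the block sizes are [2, 1].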